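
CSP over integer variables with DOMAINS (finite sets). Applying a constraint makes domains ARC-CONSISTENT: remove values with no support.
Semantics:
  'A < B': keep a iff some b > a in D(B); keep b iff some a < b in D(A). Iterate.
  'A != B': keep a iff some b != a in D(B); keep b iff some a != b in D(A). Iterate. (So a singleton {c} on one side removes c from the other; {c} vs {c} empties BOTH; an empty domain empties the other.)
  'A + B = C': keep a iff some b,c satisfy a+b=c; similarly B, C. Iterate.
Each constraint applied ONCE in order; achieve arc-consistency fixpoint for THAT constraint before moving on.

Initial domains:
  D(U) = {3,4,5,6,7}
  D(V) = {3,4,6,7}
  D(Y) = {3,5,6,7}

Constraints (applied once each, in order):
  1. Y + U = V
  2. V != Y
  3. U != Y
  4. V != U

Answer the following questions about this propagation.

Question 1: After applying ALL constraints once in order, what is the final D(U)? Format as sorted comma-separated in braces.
Constraint 1 (Y + U = V) on D(Y)={3,5,6,7} D(U)={3,4,5,6,7} D(V)={3,4,6,7}: Y {3,5,6,7}->{3}; U {3,4,5,6,7}->{3,4}; V {3,4,6,7}->{6,7}
Constraint 2 (V != Y) on D(V)={6,7} D(Y)={3}: no change
Constraint 3 (U != Y) on D(U)={3,4} D(Y)={3}: U {3,4}->{4}
Constraint 4 (V != U) on D(V)={6,7} D(U)={4}: no change
So after all 4 constraints: D(U) = {4}

Answer: {4}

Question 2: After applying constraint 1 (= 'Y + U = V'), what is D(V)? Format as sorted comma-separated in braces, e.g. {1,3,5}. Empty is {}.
Answer: {6,7}

Derivation:
Constraint 1 (Y + U = V) on D(Y)={3,5,6,7} D(U)={3,4,5,6,7} D(V)={3,4,6,7}: Y {3,5,6,7}->{3}; U {3,4,5,6,7}->{3,4}; V {3,4,6,7}->{6,7}
So after constraint 1: D(V) = {6,7}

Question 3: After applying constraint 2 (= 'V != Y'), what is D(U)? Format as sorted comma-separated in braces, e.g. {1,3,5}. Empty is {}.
Constraint 1 (Y + U = V) on D(Y)={3,5,6,7} D(U)={3,4,5,6,7} D(V)={3,4,6,7}: Y {3,5,6,7}->{3}; U {3,4,5,6,7}->{3,4}; V {3,4,6,7}->{6,7}
Constraint 2 (V != Y) on D(V)={6,7} D(Y)={3}: no change
So after constraint 2: D(U) = {3,4}

Answer: {3,4}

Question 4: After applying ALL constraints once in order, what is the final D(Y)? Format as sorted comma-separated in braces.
Answer: {3}

Derivation:
Constraint 1 (Y + U = V) on D(Y)={3,5,6,7} D(U)={3,4,5,6,7} D(V)={3,4,6,7}: Y {3,5,6,7}->{3}; U {3,4,5,6,7}->{3,4}; V {3,4,6,7}->{6,7}
Constraint 2 (V != Y) on D(V)={6,7} D(Y)={3}: no change
Constraint 3 (U != Y) on D(U)={3,4} D(Y)={3}: U {3,4}->{4}
Constraint 4 (V != U) on D(V)={6,7} D(U)={4}: no change
So after all 4 constraints: D(Y) = {3}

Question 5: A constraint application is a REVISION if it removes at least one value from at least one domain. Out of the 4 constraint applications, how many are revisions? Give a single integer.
Constraint 1 (Y + U = V) on D(Y)={3,5,6,7} D(U)={3,4,5,6,7} D(V)={3,4,6,7}: Y {3,5,6,7}->{3}; U {3,4,5,6,7}->{3,4}; V {3,4,6,7}->{6,7} => REVISION
Constraint 2 (V != Y) on D(V)={6,7} D(Y)={3}: no change => not a revision
Constraint 3 (U != Y) on D(U)={3,4} D(Y)={3}: U {3,4}->{4} => REVISION
Constraint 4 (V != U) on D(V)={6,7} D(U)={4}: no change => not a revision
Total revisions = 2

Answer: 2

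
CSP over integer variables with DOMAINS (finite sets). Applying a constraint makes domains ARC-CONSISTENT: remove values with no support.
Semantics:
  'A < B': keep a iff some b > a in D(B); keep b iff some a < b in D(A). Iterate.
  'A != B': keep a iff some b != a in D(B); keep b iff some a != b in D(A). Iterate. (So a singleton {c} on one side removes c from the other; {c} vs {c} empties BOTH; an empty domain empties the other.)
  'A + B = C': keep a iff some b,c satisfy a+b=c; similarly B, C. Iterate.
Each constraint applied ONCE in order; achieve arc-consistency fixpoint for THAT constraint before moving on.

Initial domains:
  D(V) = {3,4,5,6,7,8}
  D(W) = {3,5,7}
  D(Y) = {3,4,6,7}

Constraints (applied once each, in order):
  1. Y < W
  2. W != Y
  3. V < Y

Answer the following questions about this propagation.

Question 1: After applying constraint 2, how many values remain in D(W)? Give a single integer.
Constraint 1 (Y < W) on D(Y)={3,4,6,7} D(W)={3,5,7}: Y {3,4,6,7}->{3,4,6}; W {3,5,7}->{5,7}
Constraint 2 (W != Y) on D(W)={5,7} D(Y)={3,4,6}: no change
So after constraint 2: D(W)={5,7}, size = 2

Answer: 2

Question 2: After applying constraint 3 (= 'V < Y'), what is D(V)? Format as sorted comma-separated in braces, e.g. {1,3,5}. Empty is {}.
Constraint 1 (Y < W) on D(Y)={3,4,6,7} D(W)={3,5,7}: Y {3,4,6,7}->{3,4,6}; W {3,5,7}->{5,7}
Constraint 2 (W != Y) on D(W)={5,7} D(Y)={3,4,6}: no change
Constraint 3 (V < Y) on D(V)={3,4,5,6,7,8} D(Y)={3,4,6}: V {3,4,5,6,7,8}->{3,4,5}; Y {3,4,6}->{4,6}
So after constraint 3: D(V) = {3,4,5}

Answer: {3,4,5}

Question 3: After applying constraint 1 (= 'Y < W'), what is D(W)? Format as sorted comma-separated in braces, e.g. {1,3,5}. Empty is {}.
Answer: {5,7}

Derivation:
Constraint 1 (Y < W) on D(Y)={3,4,6,7} D(W)={3,5,7}: Y {3,4,6,7}->{3,4,6}; W {3,5,7}->{5,7}
So after constraint 1: D(W) = {5,7}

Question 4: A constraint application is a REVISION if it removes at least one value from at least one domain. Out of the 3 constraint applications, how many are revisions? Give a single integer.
Constraint 1 (Y < W) on D(Y)={3,4,6,7} D(W)={3,5,7}: Y {3,4,6,7}->{3,4,6}; W {3,5,7}->{5,7} => REVISION
Constraint 2 (W != Y) on D(W)={5,7} D(Y)={3,4,6}: no change => not a revision
Constraint 3 (V < Y) on D(V)={3,4,5,6,7,8} D(Y)={3,4,6}: V {3,4,5,6,7,8}->{3,4,5}; Y {3,4,6}->{4,6} => REVISION
Total revisions = 2

Answer: 2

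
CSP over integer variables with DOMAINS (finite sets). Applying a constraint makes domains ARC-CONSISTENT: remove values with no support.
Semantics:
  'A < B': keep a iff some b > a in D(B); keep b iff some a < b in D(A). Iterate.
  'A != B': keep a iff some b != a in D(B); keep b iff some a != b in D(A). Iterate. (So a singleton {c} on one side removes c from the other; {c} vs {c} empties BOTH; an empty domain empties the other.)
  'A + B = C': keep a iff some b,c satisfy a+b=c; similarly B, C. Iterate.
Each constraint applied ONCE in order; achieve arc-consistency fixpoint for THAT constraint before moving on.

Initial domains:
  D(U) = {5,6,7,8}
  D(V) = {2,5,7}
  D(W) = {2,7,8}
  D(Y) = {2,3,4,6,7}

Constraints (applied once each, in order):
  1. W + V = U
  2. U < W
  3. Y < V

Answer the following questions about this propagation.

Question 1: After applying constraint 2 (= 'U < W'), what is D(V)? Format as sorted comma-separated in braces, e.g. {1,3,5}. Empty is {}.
Answer: {5}

Derivation:
Constraint 1 (W + V = U) on D(W)={2,7,8} D(V)={2,5,7} D(U)={5,6,7,8}: W {2,7,8}->{2}; V {2,5,7}->{5}; U {5,6,7,8}->{7}
Constraint 2 (U < W) on D(U)={7} D(W)={2}: U {7}->{}; W {2}->{}
So after constraint 2: D(V) = {5}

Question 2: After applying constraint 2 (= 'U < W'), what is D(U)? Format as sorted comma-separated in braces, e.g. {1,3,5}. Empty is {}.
Constraint 1 (W + V = U) on D(W)={2,7,8} D(V)={2,5,7} D(U)={5,6,7,8}: W {2,7,8}->{2}; V {2,5,7}->{5}; U {5,6,7,8}->{7}
Constraint 2 (U < W) on D(U)={7} D(W)={2}: U {7}->{}; W {2}->{}
So after constraint 2: D(U) = {}

Answer: {}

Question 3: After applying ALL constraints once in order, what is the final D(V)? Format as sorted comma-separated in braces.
Constraint 1 (W + V = U) on D(W)={2,7,8} D(V)={2,5,7} D(U)={5,6,7,8}: W {2,7,8}->{2}; V {2,5,7}->{5}; U {5,6,7,8}->{7}
Constraint 2 (U < W) on D(U)={7} D(W)={2}: U {7}->{}; W {2}->{}
Constraint 3 (Y < V) on D(Y)={2,3,4,6,7} D(V)={5}: Y {2,3,4,6,7}->{2,3,4}
So after all 3 constraints: D(V) = {5}

Answer: {5}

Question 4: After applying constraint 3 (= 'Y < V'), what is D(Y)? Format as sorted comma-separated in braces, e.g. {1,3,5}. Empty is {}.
Answer: {2,3,4}

Derivation:
Constraint 1 (W + V = U) on D(W)={2,7,8} D(V)={2,5,7} D(U)={5,6,7,8}: W {2,7,8}->{2}; V {2,5,7}->{5}; U {5,6,7,8}->{7}
Constraint 2 (U < W) on D(U)={7} D(W)={2}: U {7}->{}; W {2}->{}
Constraint 3 (Y < V) on D(Y)={2,3,4,6,7} D(V)={5}: Y {2,3,4,6,7}->{2,3,4}
So after constraint 3: D(Y) = {2,3,4}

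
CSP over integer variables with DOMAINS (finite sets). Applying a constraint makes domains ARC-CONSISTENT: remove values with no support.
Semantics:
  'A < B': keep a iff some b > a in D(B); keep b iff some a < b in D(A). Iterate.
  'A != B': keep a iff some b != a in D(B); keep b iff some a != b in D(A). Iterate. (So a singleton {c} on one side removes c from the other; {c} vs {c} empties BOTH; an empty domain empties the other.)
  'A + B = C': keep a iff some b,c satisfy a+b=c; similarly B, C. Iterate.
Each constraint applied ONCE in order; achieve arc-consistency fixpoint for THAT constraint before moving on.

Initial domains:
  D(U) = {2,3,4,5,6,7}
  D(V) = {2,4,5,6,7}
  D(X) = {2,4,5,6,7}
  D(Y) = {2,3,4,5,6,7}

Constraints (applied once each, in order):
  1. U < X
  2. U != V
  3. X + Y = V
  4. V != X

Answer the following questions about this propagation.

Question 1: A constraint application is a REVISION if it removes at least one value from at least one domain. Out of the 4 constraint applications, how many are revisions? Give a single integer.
Constraint 1 (U < X) on D(U)={2,3,4,5,6,7} D(X)={2,4,5,6,7}: U {2,3,4,5,6,7}->{2,3,4,5,6}; X {2,4,5,6,7}->{4,5,6,7} => REVISION
Constraint 2 (U != V) on D(U)={2,3,4,5,6} D(V)={2,4,5,6,7}: no change => not a revision
Constraint 3 (X + Y = V) on D(X)={4,5,6,7} D(Y)={2,3,4,5,6,7} D(V)={2,4,5,6,7}: X {4,5,6,7}->{4,5}; Y {2,3,4,5,6,7}->{2,3}; V {2,4,5,6,7}->{6,7} => REVISION
Constraint 4 (V != X) on D(V)={6,7} D(X)={4,5}: no change => not a revision
Total revisions = 2

Answer: 2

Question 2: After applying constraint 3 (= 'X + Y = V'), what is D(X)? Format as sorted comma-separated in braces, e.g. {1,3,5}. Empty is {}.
Constraint 1 (U < X) on D(U)={2,3,4,5,6,7} D(X)={2,4,5,6,7}: U {2,3,4,5,6,7}->{2,3,4,5,6}; X {2,4,5,6,7}->{4,5,6,7}
Constraint 2 (U != V) on D(U)={2,3,4,5,6} D(V)={2,4,5,6,7}: no change
Constraint 3 (X + Y = V) on D(X)={4,5,6,7} D(Y)={2,3,4,5,6,7} D(V)={2,4,5,6,7}: X {4,5,6,7}->{4,5}; Y {2,3,4,5,6,7}->{2,3}; V {2,4,5,6,7}->{6,7}
So after constraint 3: D(X) = {4,5}

Answer: {4,5}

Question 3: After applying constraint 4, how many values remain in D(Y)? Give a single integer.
Answer: 2

Derivation:
Constraint 1 (U < X) on D(U)={2,3,4,5,6,7} D(X)={2,4,5,6,7}: U {2,3,4,5,6,7}->{2,3,4,5,6}; X {2,4,5,6,7}->{4,5,6,7}
Constraint 2 (U != V) on D(U)={2,3,4,5,6} D(V)={2,4,5,6,7}: no change
Constraint 3 (X + Y = V) on D(X)={4,5,6,7} D(Y)={2,3,4,5,6,7} D(V)={2,4,5,6,7}: X {4,5,6,7}->{4,5}; Y {2,3,4,5,6,7}->{2,3}; V {2,4,5,6,7}->{6,7}
Constraint 4 (V != X) on D(V)={6,7} D(X)={4,5}: no change
So after constraint 4: D(Y)={2,3}, size = 2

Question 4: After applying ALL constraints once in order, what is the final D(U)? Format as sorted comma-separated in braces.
Constraint 1 (U < X) on D(U)={2,3,4,5,6,7} D(X)={2,4,5,6,7}: U {2,3,4,5,6,7}->{2,3,4,5,6}; X {2,4,5,6,7}->{4,5,6,7}
Constraint 2 (U != V) on D(U)={2,3,4,5,6} D(V)={2,4,5,6,7}: no change
Constraint 3 (X + Y = V) on D(X)={4,5,6,7} D(Y)={2,3,4,5,6,7} D(V)={2,4,5,6,7}: X {4,5,6,7}->{4,5}; Y {2,3,4,5,6,7}->{2,3}; V {2,4,5,6,7}->{6,7}
Constraint 4 (V != X) on D(V)={6,7} D(X)={4,5}: no change
So after all 4 constraints: D(U) = {2,3,4,5,6}

Answer: {2,3,4,5,6}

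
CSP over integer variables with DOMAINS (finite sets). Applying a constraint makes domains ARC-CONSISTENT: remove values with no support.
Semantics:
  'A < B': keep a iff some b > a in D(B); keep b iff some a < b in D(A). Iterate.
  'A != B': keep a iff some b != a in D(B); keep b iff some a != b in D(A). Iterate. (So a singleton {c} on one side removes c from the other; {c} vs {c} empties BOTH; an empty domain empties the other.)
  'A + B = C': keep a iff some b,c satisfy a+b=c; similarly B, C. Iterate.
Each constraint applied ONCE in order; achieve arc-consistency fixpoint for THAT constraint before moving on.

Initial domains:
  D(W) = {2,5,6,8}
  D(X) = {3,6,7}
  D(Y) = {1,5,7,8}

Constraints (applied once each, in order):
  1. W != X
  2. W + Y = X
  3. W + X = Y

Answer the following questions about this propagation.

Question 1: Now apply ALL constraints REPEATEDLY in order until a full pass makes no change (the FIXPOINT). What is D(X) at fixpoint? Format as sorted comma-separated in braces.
Answer: {}

Derivation:
pass 0 (initial): D(X)={3,6,7}
pass 1: W {2,5,6,8}->{2}; X {3,6,7}->{3}; Y {1,5,7,8}->{5}
pass 2: W {2}->{}; X {3}->{}; Y {5}->{}
pass 3: no change
Fixpoint after 3 passes: D(X) = {}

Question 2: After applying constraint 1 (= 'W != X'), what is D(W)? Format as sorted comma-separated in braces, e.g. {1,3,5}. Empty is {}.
Answer: {2,5,6,8}

Derivation:
Constraint 1 (W != X) on D(W)={2,5,6,8} D(X)={3,6,7}: no change
So after constraint 1: D(W) = {2,5,6,8}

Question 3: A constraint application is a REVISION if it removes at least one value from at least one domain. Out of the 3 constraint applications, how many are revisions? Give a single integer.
Answer: 2

Derivation:
Constraint 1 (W != X) on D(W)={2,5,6,8} D(X)={3,6,7}: no change => not a revision
Constraint 2 (W + Y = X) on D(W)={2,5,6,8} D(Y)={1,5,7,8} D(X)={3,6,7}: W {2,5,6,8}->{2,5,6}; Y {1,5,7,8}->{1,5} => REVISION
Constraint 3 (W + X = Y) on D(W)={2,5,6} D(X)={3,6,7} D(Y)={1,5}: W {2,5,6}->{2}; X {3,6,7}->{3}; Y {1,5}->{5} => REVISION
Total revisions = 2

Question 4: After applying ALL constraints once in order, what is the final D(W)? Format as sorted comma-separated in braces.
Constraint 1 (W != X) on D(W)={2,5,6,8} D(X)={3,6,7}: no change
Constraint 2 (W + Y = X) on D(W)={2,5,6,8} D(Y)={1,5,7,8} D(X)={3,6,7}: W {2,5,6,8}->{2,5,6}; Y {1,5,7,8}->{1,5}
Constraint 3 (W + X = Y) on D(W)={2,5,6} D(X)={3,6,7} D(Y)={1,5}: W {2,5,6}->{2}; X {3,6,7}->{3}; Y {1,5}->{5}
So after all 3 constraints: D(W) = {2}

Answer: {2}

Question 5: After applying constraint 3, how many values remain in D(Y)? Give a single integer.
Answer: 1

Derivation:
Constraint 1 (W != X) on D(W)={2,5,6,8} D(X)={3,6,7}: no change
Constraint 2 (W + Y = X) on D(W)={2,5,6,8} D(Y)={1,5,7,8} D(X)={3,6,7}: W {2,5,6,8}->{2,5,6}; Y {1,5,7,8}->{1,5}
Constraint 3 (W + X = Y) on D(W)={2,5,6} D(X)={3,6,7} D(Y)={1,5}: W {2,5,6}->{2}; X {3,6,7}->{3}; Y {1,5}->{5}
So after constraint 3: D(Y)={5}, size = 1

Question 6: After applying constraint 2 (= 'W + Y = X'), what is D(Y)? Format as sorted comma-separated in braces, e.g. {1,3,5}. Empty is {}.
Constraint 1 (W != X) on D(W)={2,5,6,8} D(X)={3,6,7}: no change
Constraint 2 (W + Y = X) on D(W)={2,5,6,8} D(Y)={1,5,7,8} D(X)={3,6,7}: W {2,5,6,8}->{2,5,6}; Y {1,5,7,8}->{1,5}
So after constraint 2: D(Y) = {1,5}

Answer: {1,5}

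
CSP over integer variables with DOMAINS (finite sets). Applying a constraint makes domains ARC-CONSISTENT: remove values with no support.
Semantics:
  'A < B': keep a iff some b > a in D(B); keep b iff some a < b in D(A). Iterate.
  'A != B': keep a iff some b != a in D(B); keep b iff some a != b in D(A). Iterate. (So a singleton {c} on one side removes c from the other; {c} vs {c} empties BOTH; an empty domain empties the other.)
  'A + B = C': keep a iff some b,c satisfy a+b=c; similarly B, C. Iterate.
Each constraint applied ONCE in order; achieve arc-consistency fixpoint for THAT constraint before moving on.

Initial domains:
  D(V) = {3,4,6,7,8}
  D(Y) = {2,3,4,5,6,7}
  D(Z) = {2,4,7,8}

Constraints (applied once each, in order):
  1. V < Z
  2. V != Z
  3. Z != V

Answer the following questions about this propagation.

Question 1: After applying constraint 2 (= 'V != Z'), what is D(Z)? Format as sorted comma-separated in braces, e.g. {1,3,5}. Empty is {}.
Answer: {4,7,8}

Derivation:
Constraint 1 (V < Z) on D(V)={3,4,6,7,8} D(Z)={2,4,7,8}: V {3,4,6,7,8}->{3,4,6,7}; Z {2,4,7,8}->{4,7,8}
Constraint 2 (V != Z) on D(V)={3,4,6,7} D(Z)={4,7,8}: no change
So after constraint 2: D(Z) = {4,7,8}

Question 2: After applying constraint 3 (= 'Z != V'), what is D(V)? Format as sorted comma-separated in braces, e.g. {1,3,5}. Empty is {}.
Constraint 1 (V < Z) on D(V)={3,4,6,7,8} D(Z)={2,4,7,8}: V {3,4,6,7,8}->{3,4,6,7}; Z {2,4,7,8}->{4,7,8}
Constraint 2 (V != Z) on D(V)={3,4,6,7} D(Z)={4,7,8}: no change
Constraint 3 (Z != V) on D(Z)={4,7,8} D(V)={3,4,6,7}: no change
So after constraint 3: D(V) = {3,4,6,7}

Answer: {3,4,6,7}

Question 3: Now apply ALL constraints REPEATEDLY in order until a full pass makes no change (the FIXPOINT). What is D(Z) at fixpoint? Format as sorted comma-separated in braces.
pass 0 (initial): D(Z)={2,4,7,8}
pass 1: V {3,4,6,7,8}->{3,4,6,7}; Z {2,4,7,8}->{4,7,8}
pass 2: no change
Fixpoint after 2 passes: D(Z) = {4,7,8}

Answer: {4,7,8}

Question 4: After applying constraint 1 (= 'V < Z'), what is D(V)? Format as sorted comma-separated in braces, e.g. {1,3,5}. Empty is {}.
Answer: {3,4,6,7}

Derivation:
Constraint 1 (V < Z) on D(V)={3,4,6,7,8} D(Z)={2,4,7,8}: V {3,4,6,7,8}->{3,4,6,7}; Z {2,4,7,8}->{4,7,8}
So after constraint 1: D(V) = {3,4,6,7}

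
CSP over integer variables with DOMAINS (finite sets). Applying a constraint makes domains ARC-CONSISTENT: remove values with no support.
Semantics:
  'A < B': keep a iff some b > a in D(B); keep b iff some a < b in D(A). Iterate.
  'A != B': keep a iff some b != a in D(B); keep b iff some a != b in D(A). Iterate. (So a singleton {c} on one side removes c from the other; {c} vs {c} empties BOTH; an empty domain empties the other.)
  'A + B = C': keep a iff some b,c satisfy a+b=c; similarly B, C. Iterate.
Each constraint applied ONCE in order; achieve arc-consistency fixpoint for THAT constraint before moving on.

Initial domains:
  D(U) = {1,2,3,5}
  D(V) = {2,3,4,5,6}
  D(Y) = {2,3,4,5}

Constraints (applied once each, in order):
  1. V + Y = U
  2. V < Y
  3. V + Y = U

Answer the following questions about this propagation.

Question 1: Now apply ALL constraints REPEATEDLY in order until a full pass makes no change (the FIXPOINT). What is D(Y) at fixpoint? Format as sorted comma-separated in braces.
pass 0 (initial): D(Y)={2,3,4,5}
pass 1: U {1,2,3,5}->{5}; V {2,3,4,5,6}->{2}; Y {2,3,4,5}->{3}
pass 2: no change
Fixpoint after 2 passes: D(Y) = {3}

Answer: {3}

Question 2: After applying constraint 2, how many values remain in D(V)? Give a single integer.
Constraint 1 (V + Y = U) on D(V)={2,3,4,5,6} D(Y)={2,3,4,5} D(U)={1,2,3,5}: V {2,3,4,5,6}->{2,3}; Y {2,3,4,5}->{2,3}; U {1,2,3,5}->{5}
Constraint 2 (V < Y) on D(V)={2,3} D(Y)={2,3}: V {2,3}->{2}; Y {2,3}->{3}
So after constraint 2: D(V)={2}, size = 1

Answer: 1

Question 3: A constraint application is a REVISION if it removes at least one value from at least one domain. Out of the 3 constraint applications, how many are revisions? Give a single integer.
Answer: 2

Derivation:
Constraint 1 (V + Y = U) on D(V)={2,3,4,5,6} D(Y)={2,3,4,5} D(U)={1,2,3,5}: V {2,3,4,5,6}->{2,3}; Y {2,3,4,5}->{2,3}; U {1,2,3,5}->{5} => REVISION
Constraint 2 (V < Y) on D(V)={2,3} D(Y)={2,3}: V {2,3}->{2}; Y {2,3}->{3} => REVISION
Constraint 3 (V + Y = U) on D(V)={2} D(Y)={3} D(U)={5}: no change => not a revision
Total revisions = 2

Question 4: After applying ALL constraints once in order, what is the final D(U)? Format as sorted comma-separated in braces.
Constraint 1 (V + Y = U) on D(V)={2,3,4,5,6} D(Y)={2,3,4,5} D(U)={1,2,3,5}: V {2,3,4,5,6}->{2,3}; Y {2,3,4,5}->{2,3}; U {1,2,3,5}->{5}
Constraint 2 (V < Y) on D(V)={2,3} D(Y)={2,3}: V {2,3}->{2}; Y {2,3}->{3}
Constraint 3 (V + Y = U) on D(V)={2} D(Y)={3} D(U)={5}: no change
So after all 3 constraints: D(U) = {5}

Answer: {5}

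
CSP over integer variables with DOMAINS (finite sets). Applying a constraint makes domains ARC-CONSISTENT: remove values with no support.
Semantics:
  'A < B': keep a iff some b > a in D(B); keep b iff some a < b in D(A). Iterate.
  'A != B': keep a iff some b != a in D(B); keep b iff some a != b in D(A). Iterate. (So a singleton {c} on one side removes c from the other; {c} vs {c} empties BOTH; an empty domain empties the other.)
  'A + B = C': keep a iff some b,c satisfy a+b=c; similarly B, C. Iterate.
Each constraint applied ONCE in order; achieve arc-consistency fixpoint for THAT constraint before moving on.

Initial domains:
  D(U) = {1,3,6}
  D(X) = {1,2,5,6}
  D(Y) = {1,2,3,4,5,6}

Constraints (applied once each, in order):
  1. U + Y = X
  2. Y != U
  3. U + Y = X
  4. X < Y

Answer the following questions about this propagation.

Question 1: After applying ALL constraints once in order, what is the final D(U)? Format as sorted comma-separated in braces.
Answer: {1,3}

Derivation:
Constraint 1 (U + Y = X) on D(U)={1,3,6} D(Y)={1,2,3,4,5,6} D(X)={1,2,5,6}: U {1,3,6}->{1,3}; Y {1,2,3,4,5,6}->{1,2,3,4,5}; X {1,2,5,6}->{2,5,6}
Constraint 2 (Y != U) on D(Y)={1,2,3,4,5} D(U)={1,3}: no change
Constraint 3 (U + Y = X) on D(U)={1,3} D(Y)={1,2,3,4,5} D(X)={2,5,6}: no change
Constraint 4 (X < Y) on D(X)={2,5,6} D(Y)={1,2,3,4,5}: X {2,5,6}->{2}; Y {1,2,3,4,5}->{3,4,5}
So after all 4 constraints: D(U) = {1,3}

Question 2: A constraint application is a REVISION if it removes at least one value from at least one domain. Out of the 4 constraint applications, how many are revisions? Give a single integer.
Constraint 1 (U + Y = X) on D(U)={1,3,6} D(Y)={1,2,3,4,5,6} D(X)={1,2,5,6}: U {1,3,6}->{1,3}; Y {1,2,3,4,5,6}->{1,2,3,4,5}; X {1,2,5,6}->{2,5,6} => REVISION
Constraint 2 (Y != U) on D(Y)={1,2,3,4,5} D(U)={1,3}: no change => not a revision
Constraint 3 (U + Y = X) on D(U)={1,3} D(Y)={1,2,3,4,5} D(X)={2,5,6}: no change => not a revision
Constraint 4 (X < Y) on D(X)={2,5,6} D(Y)={1,2,3,4,5}: X {2,5,6}->{2}; Y {1,2,3,4,5}->{3,4,5} => REVISION
Total revisions = 2

Answer: 2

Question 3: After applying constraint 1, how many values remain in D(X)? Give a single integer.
Constraint 1 (U + Y = X) on D(U)={1,3,6} D(Y)={1,2,3,4,5,6} D(X)={1,2,5,6}: U {1,3,6}->{1,3}; Y {1,2,3,4,5,6}->{1,2,3,4,5}; X {1,2,5,6}->{2,5,6}
So after constraint 1: D(X)={2,5,6}, size = 3

Answer: 3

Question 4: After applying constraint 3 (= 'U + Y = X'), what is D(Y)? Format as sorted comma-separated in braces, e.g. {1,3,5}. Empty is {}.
Constraint 1 (U + Y = X) on D(U)={1,3,6} D(Y)={1,2,3,4,5,6} D(X)={1,2,5,6}: U {1,3,6}->{1,3}; Y {1,2,3,4,5,6}->{1,2,3,4,5}; X {1,2,5,6}->{2,5,6}
Constraint 2 (Y != U) on D(Y)={1,2,3,4,5} D(U)={1,3}: no change
Constraint 3 (U + Y = X) on D(U)={1,3} D(Y)={1,2,3,4,5} D(X)={2,5,6}: no change
So after constraint 3: D(Y) = {1,2,3,4,5}

Answer: {1,2,3,4,5}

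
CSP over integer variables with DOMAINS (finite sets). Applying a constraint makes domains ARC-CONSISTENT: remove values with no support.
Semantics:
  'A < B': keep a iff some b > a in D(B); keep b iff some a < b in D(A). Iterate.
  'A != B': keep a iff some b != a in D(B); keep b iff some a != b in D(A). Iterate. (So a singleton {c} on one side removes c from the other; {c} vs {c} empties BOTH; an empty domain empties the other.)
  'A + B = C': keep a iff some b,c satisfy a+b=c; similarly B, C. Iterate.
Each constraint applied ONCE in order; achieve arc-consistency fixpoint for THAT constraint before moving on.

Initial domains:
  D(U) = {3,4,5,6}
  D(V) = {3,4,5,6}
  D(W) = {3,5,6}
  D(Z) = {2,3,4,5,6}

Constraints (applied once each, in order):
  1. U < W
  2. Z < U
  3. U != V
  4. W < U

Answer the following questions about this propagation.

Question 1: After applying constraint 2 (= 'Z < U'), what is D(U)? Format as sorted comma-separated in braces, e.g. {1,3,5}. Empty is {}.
Constraint 1 (U < W) on D(U)={3,4,5,6} D(W)={3,5,6}: U {3,4,5,6}->{3,4,5}; W {3,5,6}->{5,6}
Constraint 2 (Z < U) on D(Z)={2,3,4,5,6} D(U)={3,4,5}: Z {2,3,4,5,6}->{2,3,4}
So after constraint 2: D(U) = {3,4,5}

Answer: {3,4,5}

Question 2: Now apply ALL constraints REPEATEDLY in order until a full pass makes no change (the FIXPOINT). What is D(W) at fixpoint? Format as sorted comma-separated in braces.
Answer: {}

Derivation:
pass 0 (initial): D(W)={3,5,6}
pass 1: U {3,4,5,6}->{}; W {3,5,6}->{}; Z {2,3,4,5,6}->{2,3,4}
pass 2: V {3,4,5,6}->{}; Z {2,3,4}->{}
pass 3: no change
Fixpoint after 3 passes: D(W) = {}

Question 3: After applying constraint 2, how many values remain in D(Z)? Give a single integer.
Answer: 3

Derivation:
Constraint 1 (U < W) on D(U)={3,4,5,6} D(W)={3,5,6}: U {3,4,5,6}->{3,4,5}; W {3,5,6}->{5,6}
Constraint 2 (Z < U) on D(Z)={2,3,4,5,6} D(U)={3,4,5}: Z {2,3,4,5,6}->{2,3,4}
So after constraint 2: D(Z)={2,3,4}, size = 3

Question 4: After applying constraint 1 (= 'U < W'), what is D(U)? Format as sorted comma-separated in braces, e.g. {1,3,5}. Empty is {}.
Answer: {3,4,5}

Derivation:
Constraint 1 (U < W) on D(U)={3,4,5,6} D(W)={3,5,6}: U {3,4,5,6}->{3,4,5}; W {3,5,6}->{5,6}
So after constraint 1: D(U) = {3,4,5}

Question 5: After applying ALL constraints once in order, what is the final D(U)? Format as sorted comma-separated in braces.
Answer: {}

Derivation:
Constraint 1 (U < W) on D(U)={3,4,5,6} D(W)={3,5,6}: U {3,4,5,6}->{3,4,5}; W {3,5,6}->{5,6}
Constraint 2 (Z < U) on D(Z)={2,3,4,5,6} D(U)={3,4,5}: Z {2,3,4,5,6}->{2,3,4}
Constraint 3 (U != V) on D(U)={3,4,5} D(V)={3,4,5,6}: no change
Constraint 4 (W < U) on D(W)={5,6} D(U)={3,4,5}: W {5,6}->{}; U {3,4,5}->{}
So after all 4 constraints: D(U) = {}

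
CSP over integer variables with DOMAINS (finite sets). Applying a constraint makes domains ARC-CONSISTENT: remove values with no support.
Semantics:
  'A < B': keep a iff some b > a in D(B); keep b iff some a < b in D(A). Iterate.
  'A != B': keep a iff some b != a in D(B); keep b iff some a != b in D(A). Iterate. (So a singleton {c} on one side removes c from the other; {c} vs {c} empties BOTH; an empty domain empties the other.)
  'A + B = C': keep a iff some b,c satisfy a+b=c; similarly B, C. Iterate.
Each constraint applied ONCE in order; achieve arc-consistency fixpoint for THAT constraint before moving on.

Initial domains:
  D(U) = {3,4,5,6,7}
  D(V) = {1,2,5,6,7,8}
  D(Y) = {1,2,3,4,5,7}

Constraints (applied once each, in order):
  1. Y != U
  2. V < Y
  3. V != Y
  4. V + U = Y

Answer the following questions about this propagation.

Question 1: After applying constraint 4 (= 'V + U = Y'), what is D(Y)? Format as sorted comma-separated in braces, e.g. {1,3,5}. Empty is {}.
Constraint 1 (Y != U) on D(Y)={1,2,3,4,5,7} D(U)={3,4,5,6,7}: no change
Constraint 2 (V < Y) on D(V)={1,2,5,6,7,8} D(Y)={1,2,3,4,5,7}: V {1,2,5,6,7,8}->{1,2,5,6}; Y {1,2,3,4,5,7}->{2,3,4,5,7}
Constraint 3 (V != Y) on D(V)={1,2,5,6} D(Y)={2,3,4,5,7}: no change
Constraint 4 (V + U = Y) on D(V)={1,2,5,6} D(U)={3,4,5,6,7} D(Y)={2,3,4,5,7}: V {1,2,5,6}->{1,2}; U {3,4,5,6,7}->{3,4,5,6}; Y {2,3,4,5,7}->{4,5,7}
So after constraint 4: D(Y) = {4,5,7}

Answer: {4,5,7}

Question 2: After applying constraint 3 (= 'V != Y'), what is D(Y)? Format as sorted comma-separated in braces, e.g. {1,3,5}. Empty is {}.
Constraint 1 (Y != U) on D(Y)={1,2,3,4,5,7} D(U)={3,4,5,6,7}: no change
Constraint 2 (V < Y) on D(V)={1,2,5,6,7,8} D(Y)={1,2,3,4,5,7}: V {1,2,5,6,7,8}->{1,2,5,6}; Y {1,2,3,4,5,7}->{2,3,4,5,7}
Constraint 3 (V != Y) on D(V)={1,2,5,6} D(Y)={2,3,4,5,7}: no change
So after constraint 3: D(Y) = {2,3,4,5,7}

Answer: {2,3,4,5,7}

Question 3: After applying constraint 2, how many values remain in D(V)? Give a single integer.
Answer: 4

Derivation:
Constraint 1 (Y != U) on D(Y)={1,2,3,4,5,7} D(U)={3,4,5,6,7}: no change
Constraint 2 (V < Y) on D(V)={1,2,5,6,7,8} D(Y)={1,2,3,4,5,7}: V {1,2,5,6,7,8}->{1,2,5,6}; Y {1,2,3,4,5,7}->{2,3,4,5,7}
So after constraint 2: D(V)={1,2,5,6}, size = 4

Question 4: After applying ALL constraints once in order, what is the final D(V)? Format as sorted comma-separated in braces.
Answer: {1,2}

Derivation:
Constraint 1 (Y != U) on D(Y)={1,2,3,4,5,7} D(U)={3,4,5,6,7}: no change
Constraint 2 (V < Y) on D(V)={1,2,5,6,7,8} D(Y)={1,2,3,4,5,7}: V {1,2,5,6,7,8}->{1,2,5,6}; Y {1,2,3,4,5,7}->{2,3,4,5,7}
Constraint 3 (V != Y) on D(V)={1,2,5,6} D(Y)={2,3,4,5,7}: no change
Constraint 4 (V + U = Y) on D(V)={1,2,5,6} D(U)={3,4,5,6,7} D(Y)={2,3,4,5,7}: V {1,2,5,6}->{1,2}; U {3,4,5,6,7}->{3,4,5,6}; Y {2,3,4,5,7}->{4,5,7}
So after all 4 constraints: D(V) = {1,2}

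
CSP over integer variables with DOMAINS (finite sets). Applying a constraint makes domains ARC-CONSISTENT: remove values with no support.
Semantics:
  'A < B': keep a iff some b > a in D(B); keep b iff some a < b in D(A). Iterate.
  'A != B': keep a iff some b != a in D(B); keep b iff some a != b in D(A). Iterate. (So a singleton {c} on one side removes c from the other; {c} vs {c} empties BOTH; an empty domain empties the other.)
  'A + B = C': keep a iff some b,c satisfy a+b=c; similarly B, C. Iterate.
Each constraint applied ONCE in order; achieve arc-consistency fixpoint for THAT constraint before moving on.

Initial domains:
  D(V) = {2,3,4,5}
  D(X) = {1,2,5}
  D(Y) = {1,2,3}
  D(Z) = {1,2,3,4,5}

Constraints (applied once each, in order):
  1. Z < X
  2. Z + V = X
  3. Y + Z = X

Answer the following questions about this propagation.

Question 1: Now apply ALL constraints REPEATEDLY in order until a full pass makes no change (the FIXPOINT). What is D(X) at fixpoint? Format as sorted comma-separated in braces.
Answer: {5}

Derivation:
pass 0 (initial): D(X)={1,2,5}
pass 1: V {2,3,4,5}->{2,3,4}; X {1,2,5}->{5}; Y {1,2,3}->{2,3}; Z {1,2,3,4,5}->{2,3}
pass 2: V {2,3,4}->{2,3}
pass 3: no change
Fixpoint after 3 passes: D(X) = {5}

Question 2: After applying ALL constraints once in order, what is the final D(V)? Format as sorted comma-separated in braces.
Constraint 1 (Z < X) on D(Z)={1,2,3,4,5} D(X)={1,2,5}: Z {1,2,3,4,5}->{1,2,3,4}; X {1,2,5}->{2,5}
Constraint 2 (Z + V = X) on D(Z)={1,2,3,4} D(V)={2,3,4,5} D(X)={2,5}: Z {1,2,3,4}->{1,2,3}; V {2,3,4,5}->{2,3,4}; X {2,5}->{5}
Constraint 3 (Y + Z = X) on D(Y)={1,2,3} D(Z)={1,2,3} D(X)={5}: Y {1,2,3}->{2,3}; Z {1,2,3}->{2,3}
So after all 3 constraints: D(V) = {2,3,4}

Answer: {2,3,4}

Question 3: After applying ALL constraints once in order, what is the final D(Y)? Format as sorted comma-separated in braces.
Constraint 1 (Z < X) on D(Z)={1,2,3,4,5} D(X)={1,2,5}: Z {1,2,3,4,5}->{1,2,3,4}; X {1,2,5}->{2,5}
Constraint 2 (Z + V = X) on D(Z)={1,2,3,4} D(V)={2,3,4,5} D(X)={2,5}: Z {1,2,3,4}->{1,2,3}; V {2,3,4,5}->{2,3,4}; X {2,5}->{5}
Constraint 3 (Y + Z = X) on D(Y)={1,2,3} D(Z)={1,2,3} D(X)={5}: Y {1,2,3}->{2,3}; Z {1,2,3}->{2,3}
So after all 3 constraints: D(Y) = {2,3}

Answer: {2,3}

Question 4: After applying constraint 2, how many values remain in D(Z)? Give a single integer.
Constraint 1 (Z < X) on D(Z)={1,2,3,4,5} D(X)={1,2,5}: Z {1,2,3,4,5}->{1,2,3,4}; X {1,2,5}->{2,5}
Constraint 2 (Z + V = X) on D(Z)={1,2,3,4} D(V)={2,3,4,5} D(X)={2,5}: Z {1,2,3,4}->{1,2,3}; V {2,3,4,5}->{2,3,4}; X {2,5}->{5}
So after constraint 2: D(Z)={1,2,3}, size = 3

Answer: 3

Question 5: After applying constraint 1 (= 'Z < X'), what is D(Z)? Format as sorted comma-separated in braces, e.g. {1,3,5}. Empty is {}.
Answer: {1,2,3,4}

Derivation:
Constraint 1 (Z < X) on D(Z)={1,2,3,4,5} D(X)={1,2,5}: Z {1,2,3,4,5}->{1,2,3,4}; X {1,2,5}->{2,5}
So after constraint 1: D(Z) = {1,2,3,4}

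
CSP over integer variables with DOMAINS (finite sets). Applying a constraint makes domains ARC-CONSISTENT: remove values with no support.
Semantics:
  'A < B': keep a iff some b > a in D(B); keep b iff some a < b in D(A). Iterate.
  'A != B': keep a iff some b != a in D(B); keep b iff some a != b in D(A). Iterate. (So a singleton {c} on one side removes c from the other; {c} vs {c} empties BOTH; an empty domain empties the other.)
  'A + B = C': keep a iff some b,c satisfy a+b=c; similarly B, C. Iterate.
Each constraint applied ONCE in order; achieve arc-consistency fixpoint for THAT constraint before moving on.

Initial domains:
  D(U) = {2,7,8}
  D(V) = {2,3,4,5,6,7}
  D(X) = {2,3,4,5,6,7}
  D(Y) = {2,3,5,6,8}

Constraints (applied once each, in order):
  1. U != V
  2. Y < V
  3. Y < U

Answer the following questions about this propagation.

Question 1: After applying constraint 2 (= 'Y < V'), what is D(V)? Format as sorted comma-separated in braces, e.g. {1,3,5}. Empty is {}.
Constraint 1 (U != V) on D(U)={2,7,8} D(V)={2,3,4,5,6,7}: no change
Constraint 2 (Y < V) on D(Y)={2,3,5,6,8} D(V)={2,3,4,5,6,7}: Y {2,3,5,6,8}->{2,3,5,6}; V {2,3,4,5,6,7}->{3,4,5,6,7}
So after constraint 2: D(V) = {3,4,5,6,7}

Answer: {3,4,5,6,7}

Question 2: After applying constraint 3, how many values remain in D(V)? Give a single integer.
Constraint 1 (U != V) on D(U)={2,7,8} D(V)={2,3,4,5,6,7}: no change
Constraint 2 (Y < V) on D(Y)={2,3,5,6,8} D(V)={2,3,4,5,6,7}: Y {2,3,5,6,8}->{2,3,5,6}; V {2,3,4,5,6,7}->{3,4,5,6,7}
Constraint 3 (Y < U) on D(Y)={2,3,5,6} D(U)={2,7,8}: U {2,7,8}->{7,8}
So after constraint 3: D(V)={3,4,5,6,7}, size = 5

Answer: 5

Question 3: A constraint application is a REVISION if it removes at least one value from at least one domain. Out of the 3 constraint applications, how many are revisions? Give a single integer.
Answer: 2

Derivation:
Constraint 1 (U != V) on D(U)={2,7,8} D(V)={2,3,4,5,6,7}: no change => not a revision
Constraint 2 (Y < V) on D(Y)={2,3,5,6,8} D(V)={2,3,4,5,6,7}: Y {2,3,5,6,8}->{2,3,5,6}; V {2,3,4,5,6,7}->{3,4,5,6,7} => REVISION
Constraint 3 (Y < U) on D(Y)={2,3,5,6} D(U)={2,7,8}: U {2,7,8}->{7,8} => REVISION
Total revisions = 2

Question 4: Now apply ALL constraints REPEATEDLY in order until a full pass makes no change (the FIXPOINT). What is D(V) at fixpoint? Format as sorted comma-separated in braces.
pass 0 (initial): D(V)={2,3,4,5,6,7}
pass 1: U {2,7,8}->{7,8}; V {2,3,4,5,6,7}->{3,4,5,6,7}; Y {2,3,5,6,8}->{2,3,5,6}
pass 2: no change
Fixpoint after 2 passes: D(V) = {3,4,5,6,7}

Answer: {3,4,5,6,7}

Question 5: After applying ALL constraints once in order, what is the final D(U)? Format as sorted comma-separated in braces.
Answer: {7,8}

Derivation:
Constraint 1 (U != V) on D(U)={2,7,8} D(V)={2,3,4,5,6,7}: no change
Constraint 2 (Y < V) on D(Y)={2,3,5,6,8} D(V)={2,3,4,5,6,7}: Y {2,3,5,6,8}->{2,3,5,6}; V {2,3,4,5,6,7}->{3,4,5,6,7}
Constraint 3 (Y < U) on D(Y)={2,3,5,6} D(U)={2,7,8}: U {2,7,8}->{7,8}
So after all 3 constraints: D(U) = {7,8}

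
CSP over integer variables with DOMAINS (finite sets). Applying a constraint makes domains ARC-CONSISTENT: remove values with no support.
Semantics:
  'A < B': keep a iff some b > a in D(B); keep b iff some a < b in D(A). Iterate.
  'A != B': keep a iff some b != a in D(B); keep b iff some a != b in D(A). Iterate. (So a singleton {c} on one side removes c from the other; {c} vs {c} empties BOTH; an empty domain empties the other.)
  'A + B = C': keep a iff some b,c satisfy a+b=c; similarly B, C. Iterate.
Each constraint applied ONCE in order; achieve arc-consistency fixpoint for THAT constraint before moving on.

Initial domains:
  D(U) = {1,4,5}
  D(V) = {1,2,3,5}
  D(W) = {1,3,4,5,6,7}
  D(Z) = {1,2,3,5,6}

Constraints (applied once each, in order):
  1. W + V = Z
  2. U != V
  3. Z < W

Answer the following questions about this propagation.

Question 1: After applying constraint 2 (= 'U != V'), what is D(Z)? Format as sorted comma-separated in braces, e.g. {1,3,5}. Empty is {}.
Answer: {2,3,5,6}

Derivation:
Constraint 1 (W + V = Z) on D(W)={1,3,4,5,6,7} D(V)={1,2,3,5} D(Z)={1,2,3,5,6}: W {1,3,4,5,6,7}->{1,3,4,5}; Z {1,2,3,5,6}->{2,3,5,6}
Constraint 2 (U != V) on D(U)={1,4,5} D(V)={1,2,3,5}: no change
So after constraint 2: D(Z) = {2,3,5,6}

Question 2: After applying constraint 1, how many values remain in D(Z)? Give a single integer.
Answer: 4

Derivation:
Constraint 1 (W + V = Z) on D(W)={1,3,4,5,6,7} D(V)={1,2,3,5} D(Z)={1,2,3,5,6}: W {1,3,4,5,6,7}->{1,3,4,5}; Z {1,2,3,5,6}->{2,3,5,6}
So after constraint 1: D(Z)={2,3,5,6}, size = 4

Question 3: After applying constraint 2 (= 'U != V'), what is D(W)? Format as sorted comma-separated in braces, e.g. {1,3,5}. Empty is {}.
Answer: {1,3,4,5}

Derivation:
Constraint 1 (W + V = Z) on D(W)={1,3,4,5,6,7} D(V)={1,2,3,5} D(Z)={1,2,3,5,6}: W {1,3,4,5,6,7}->{1,3,4,5}; Z {1,2,3,5,6}->{2,3,5,6}
Constraint 2 (U != V) on D(U)={1,4,5} D(V)={1,2,3,5}: no change
So after constraint 2: D(W) = {1,3,4,5}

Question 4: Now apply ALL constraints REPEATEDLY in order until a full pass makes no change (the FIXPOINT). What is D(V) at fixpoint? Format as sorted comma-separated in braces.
Answer: {}

Derivation:
pass 0 (initial): D(V)={1,2,3,5}
pass 1: W {1,3,4,5,6,7}->{3,4,5}; Z {1,2,3,5,6}->{2,3}
pass 2: U {1,4,5}->{}; V {1,2,3,5}->{}; W {3,4,5}->{}; Z {2,3}->{}
pass 3: no change
Fixpoint after 3 passes: D(V) = {}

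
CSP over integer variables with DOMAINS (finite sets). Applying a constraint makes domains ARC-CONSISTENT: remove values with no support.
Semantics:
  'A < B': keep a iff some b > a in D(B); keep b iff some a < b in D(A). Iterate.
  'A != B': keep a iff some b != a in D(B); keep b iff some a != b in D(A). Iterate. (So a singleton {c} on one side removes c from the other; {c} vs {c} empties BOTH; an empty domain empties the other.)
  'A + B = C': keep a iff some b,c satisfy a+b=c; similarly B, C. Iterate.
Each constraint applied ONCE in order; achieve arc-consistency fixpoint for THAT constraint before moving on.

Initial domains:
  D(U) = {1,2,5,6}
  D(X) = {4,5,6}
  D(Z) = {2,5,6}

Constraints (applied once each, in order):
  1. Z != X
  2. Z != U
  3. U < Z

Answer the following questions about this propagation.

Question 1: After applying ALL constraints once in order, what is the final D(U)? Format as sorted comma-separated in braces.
Constraint 1 (Z != X) on D(Z)={2,5,6} D(X)={4,5,6}: no change
Constraint 2 (Z != U) on D(Z)={2,5,6} D(U)={1,2,5,6}: no change
Constraint 3 (U < Z) on D(U)={1,2,5,6} D(Z)={2,5,6}: U {1,2,5,6}->{1,2,5}
So after all 3 constraints: D(U) = {1,2,5}

Answer: {1,2,5}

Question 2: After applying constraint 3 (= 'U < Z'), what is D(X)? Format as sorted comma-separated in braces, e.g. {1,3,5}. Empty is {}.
Answer: {4,5,6}

Derivation:
Constraint 1 (Z != X) on D(Z)={2,5,6} D(X)={4,5,6}: no change
Constraint 2 (Z != U) on D(Z)={2,5,6} D(U)={1,2,5,6}: no change
Constraint 3 (U < Z) on D(U)={1,2,5,6} D(Z)={2,5,6}: U {1,2,5,6}->{1,2,5}
So after constraint 3: D(X) = {4,5,6}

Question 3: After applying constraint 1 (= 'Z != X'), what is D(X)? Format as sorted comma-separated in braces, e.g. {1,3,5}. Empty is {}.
Constraint 1 (Z != X) on D(Z)={2,5,6} D(X)={4,5,6}: no change
So after constraint 1: D(X) = {4,5,6}

Answer: {4,5,6}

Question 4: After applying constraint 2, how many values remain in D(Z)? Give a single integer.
Constraint 1 (Z != X) on D(Z)={2,5,6} D(X)={4,5,6}: no change
Constraint 2 (Z != U) on D(Z)={2,5,6} D(U)={1,2,5,6}: no change
So after constraint 2: D(Z)={2,5,6}, size = 3

Answer: 3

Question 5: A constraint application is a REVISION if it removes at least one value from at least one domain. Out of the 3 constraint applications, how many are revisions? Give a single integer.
Answer: 1

Derivation:
Constraint 1 (Z != X) on D(Z)={2,5,6} D(X)={4,5,6}: no change => not a revision
Constraint 2 (Z != U) on D(Z)={2,5,6} D(U)={1,2,5,6}: no change => not a revision
Constraint 3 (U < Z) on D(U)={1,2,5,6} D(Z)={2,5,6}: U {1,2,5,6}->{1,2,5} => REVISION
Total revisions = 1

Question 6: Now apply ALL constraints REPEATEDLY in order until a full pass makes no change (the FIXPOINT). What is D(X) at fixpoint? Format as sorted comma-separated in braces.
pass 0 (initial): D(X)={4,5,6}
pass 1: U {1,2,5,6}->{1,2,5}
pass 2: no change
Fixpoint after 2 passes: D(X) = {4,5,6}

Answer: {4,5,6}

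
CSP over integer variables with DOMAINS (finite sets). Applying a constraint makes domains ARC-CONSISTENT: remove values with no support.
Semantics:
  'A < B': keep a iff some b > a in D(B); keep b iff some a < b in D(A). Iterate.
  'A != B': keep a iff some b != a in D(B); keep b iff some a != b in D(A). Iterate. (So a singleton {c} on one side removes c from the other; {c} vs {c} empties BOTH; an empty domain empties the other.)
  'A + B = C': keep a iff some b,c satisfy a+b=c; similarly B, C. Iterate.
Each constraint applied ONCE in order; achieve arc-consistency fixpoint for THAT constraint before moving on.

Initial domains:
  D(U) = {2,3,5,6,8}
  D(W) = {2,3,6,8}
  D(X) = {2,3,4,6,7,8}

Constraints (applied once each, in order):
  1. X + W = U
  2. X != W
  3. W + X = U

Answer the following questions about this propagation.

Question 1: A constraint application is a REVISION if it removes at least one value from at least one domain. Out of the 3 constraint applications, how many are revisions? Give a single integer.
Answer: 1

Derivation:
Constraint 1 (X + W = U) on D(X)={2,3,4,6,7,8} D(W)={2,3,6,8} D(U)={2,3,5,6,8}: X {2,3,4,6,7,8}->{2,3,4,6}; W {2,3,6,8}->{2,3,6}; U {2,3,5,6,8}->{5,6,8} => REVISION
Constraint 2 (X != W) on D(X)={2,3,4,6} D(W)={2,3,6}: no change => not a revision
Constraint 3 (W + X = U) on D(W)={2,3,6} D(X)={2,3,4,6} D(U)={5,6,8}: no change => not a revision
Total revisions = 1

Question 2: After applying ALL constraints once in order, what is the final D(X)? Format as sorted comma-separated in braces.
Answer: {2,3,4,6}

Derivation:
Constraint 1 (X + W = U) on D(X)={2,3,4,6,7,8} D(W)={2,3,6,8} D(U)={2,3,5,6,8}: X {2,3,4,6,7,8}->{2,3,4,6}; W {2,3,6,8}->{2,3,6}; U {2,3,5,6,8}->{5,6,8}
Constraint 2 (X != W) on D(X)={2,3,4,6} D(W)={2,3,6}: no change
Constraint 3 (W + X = U) on D(W)={2,3,6} D(X)={2,3,4,6} D(U)={5,6,8}: no change
So after all 3 constraints: D(X) = {2,3,4,6}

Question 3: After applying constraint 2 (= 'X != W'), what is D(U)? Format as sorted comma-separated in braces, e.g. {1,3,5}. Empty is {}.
Answer: {5,6,8}

Derivation:
Constraint 1 (X + W = U) on D(X)={2,3,4,6,7,8} D(W)={2,3,6,8} D(U)={2,3,5,6,8}: X {2,3,4,6,7,8}->{2,3,4,6}; W {2,3,6,8}->{2,3,6}; U {2,3,5,6,8}->{5,6,8}
Constraint 2 (X != W) on D(X)={2,3,4,6} D(W)={2,3,6}: no change
So after constraint 2: D(U) = {5,6,8}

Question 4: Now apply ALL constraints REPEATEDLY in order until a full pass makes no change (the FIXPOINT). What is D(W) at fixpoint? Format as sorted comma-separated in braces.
pass 0 (initial): D(W)={2,3,6,8}
pass 1: U {2,3,5,6,8}->{5,6,8}; W {2,3,6,8}->{2,3,6}; X {2,3,4,6,7,8}->{2,3,4,6}
pass 2: no change
Fixpoint after 2 passes: D(W) = {2,3,6}

Answer: {2,3,6}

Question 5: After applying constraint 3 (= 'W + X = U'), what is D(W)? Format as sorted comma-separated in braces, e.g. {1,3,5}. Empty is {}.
Constraint 1 (X + W = U) on D(X)={2,3,4,6,7,8} D(W)={2,3,6,8} D(U)={2,3,5,6,8}: X {2,3,4,6,7,8}->{2,3,4,6}; W {2,3,6,8}->{2,3,6}; U {2,3,5,6,8}->{5,6,8}
Constraint 2 (X != W) on D(X)={2,3,4,6} D(W)={2,3,6}: no change
Constraint 3 (W + X = U) on D(W)={2,3,6} D(X)={2,3,4,6} D(U)={5,6,8}: no change
So after constraint 3: D(W) = {2,3,6}

Answer: {2,3,6}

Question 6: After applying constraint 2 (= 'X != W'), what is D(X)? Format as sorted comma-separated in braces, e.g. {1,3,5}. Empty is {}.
Constraint 1 (X + W = U) on D(X)={2,3,4,6,7,8} D(W)={2,3,6,8} D(U)={2,3,5,6,8}: X {2,3,4,6,7,8}->{2,3,4,6}; W {2,3,6,8}->{2,3,6}; U {2,3,5,6,8}->{5,6,8}
Constraint 2 (X != W) on D(X)={2,3,4,6} D(W)={2,3,6}: no change
So after constraint 2: D(X) = {2,3,4,6}

Answer: {2,3,4,6}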